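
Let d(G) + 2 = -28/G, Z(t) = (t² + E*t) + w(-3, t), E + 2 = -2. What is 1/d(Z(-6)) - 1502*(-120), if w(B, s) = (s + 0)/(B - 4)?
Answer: 94445547/524 ≈ 1.8024e+5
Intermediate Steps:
E = -4 (E = -2 - 2 = -4)
w(B, s) = s/(-4 + B)
Z(t) = t² - 29*t/7 (Z(t) = (t² - 4*t) + t/(-4 - 3) = (t² - 4*t) + t/(-7) = (t² - 4*t) + t*(-⅐) = (t² - 4*t) - t/7 = t² - 29*t/7)
d(G) = -2 - 28/G
1/d(Z(-6)) - 1502*(-120) = 1/(-2 - 28*(-7/(6*(-29 + 7*(-6))))) - 1502*(-120) = 1/(-2 - 28*(-7/(6*(-29 - 42)))) + 180240 = 1/(-2 - 28/((⅐)*(-6)*(-71))) + 180240 = 1/(-2 - 28/426/7) + 180240 = 1/(-2 - 28*7/426) + 180240 = 1/(-2 - 98/213) + 180240 = 1/(-524/213) + 180240 = -213/524 + 180240 = 94445547/524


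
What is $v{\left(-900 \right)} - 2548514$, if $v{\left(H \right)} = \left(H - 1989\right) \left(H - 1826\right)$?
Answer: $5326900$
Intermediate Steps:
$v{\left(H \right)} = \left(-1989 + H\right) \left(-1826 + H\right)$
$v{\left(-900 \right)} - 2548514 = \left(3631914 + \left(-900\right)^{2} - -3433500\right) - 2548514 = \left(3631914 + 810000 + 3433500\right) - 2548514 = 7875414 - 2548514 = 5326900$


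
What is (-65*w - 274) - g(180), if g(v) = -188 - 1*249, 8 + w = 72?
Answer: -3997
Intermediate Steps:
w = 64 (w = -8 + 72 = 64)
g(v) = -437 (g(v) = -188 - 249 = -437)
(-65*w - 274) - g(180) = (-65*64 - 274) - 1*(-437) = (-4160 - 274) + 437 = -4434 + 437 = -3997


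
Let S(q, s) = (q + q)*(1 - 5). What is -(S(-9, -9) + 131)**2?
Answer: -41209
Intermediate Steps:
S(q, s) = -8*q (S(q, s) = (2*q)*(-4) = -8*q)
-(S(-9, -9) + 131)**2 = -(-8*(-9) + 131)**2 = -(72 + 131)**2 = -1*203**2 = -1*41209 = -41209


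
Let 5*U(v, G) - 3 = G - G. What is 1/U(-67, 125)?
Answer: 5/3 ≈ 1.6667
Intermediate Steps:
U(v, G) = ⅗ (U(v, G) = ⅗ + (G - G)/5 = ⅗ + (⅕)*0 = ⅗ + 0 = ⅗)
1/U(-67, 125) = 1/(⅗) = 5/3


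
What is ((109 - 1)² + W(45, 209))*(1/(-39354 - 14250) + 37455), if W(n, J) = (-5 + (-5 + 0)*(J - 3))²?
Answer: 241573022119899/5956 ≈ 4.0560e+10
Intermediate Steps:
W(n, J) = (10 - 5*J)² (W(n, J) = (-5 - 5*(-3 + J))² = (-5 + (15 - 5*J))² = (10 - 5*J)²)
((109 - 1)² + W(45, 209))*(1/(-39354 - 14250) + 37455) = ((109 - 1)² + 25*(-2 + 209)²)*(1/(-39354 - 14250) + 37455) = (108² + 25*207²)*(1/(-53604) + 37455) = (11664 + 25*42849)*(-1/53604 + 37455) = (11664 + 1071225)*(2007737819/53604) = 1082889*(2007737819/53604) = 241573022119899/5956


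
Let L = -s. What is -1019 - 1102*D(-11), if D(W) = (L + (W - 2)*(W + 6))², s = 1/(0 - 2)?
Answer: -9457749/2 ≈ -4.7289e+6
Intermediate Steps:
s = -½ (s = 1/(-2) = -½ ≈ -0.50000)
L = ½ (L = -1*(-½) = ½ ≈ 0.50000)
D(W) = (½ + (-2 + W)*(6 + W))² (D(W) = (½ + (W - 2)*(W + 6))² = (½ + (-2 + W)*(6 + W))²)
-1019 - 1102*D(-11) = -1019 - 551*(-23 + 2*(-11)² + 8*(-11))²/2 = -1019 - 551*(-23 + 2*121 - 88)²/2 = -1019 - 551*(-23 + 242 - 88)²/2 = -1019 - 551*131²/2 = -1019 - 551*17161/2 = -1019 - 1102*17161/4 = -1019 - 9455711/2 = -9457749/2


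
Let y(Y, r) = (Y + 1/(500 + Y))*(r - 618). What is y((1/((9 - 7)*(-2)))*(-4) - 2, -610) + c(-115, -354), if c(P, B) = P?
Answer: 554159/499 ≈ 1110.5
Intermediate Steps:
y(Y, r) = (-618 + r)*(Y + 1/(500 + Y)) (y(Y, r) = (Y + 1/(500 + Y))*(-618 + r) = (-618 + r)*(Y + 1/(500 + Y)))
y((1/((9 - 7)*(-2)))*(-4) - 2, -610) + c(-115, -354) = (-618 - 610 - 309000*((1/((9 - 7)*(-2)))*(-4) - 2) - 618*((1/((9 - 7)*(-2)))*(-4) - 2)**2 - 610*((1/((9 - 7)*(-2)))*(-4) - 2)**2 + 500*((1/((9 - 7)*(-2)))*(-4) - 2)*(-610))/(500 + ((1/((9 - 7)*(-2)))*(-4) - 2)) - 115 = (-618 - 610 - 309000*((-1/2/2)*(-4) - 2) - 618*((-1/2/2)*(-4) - 2)**2 - 610*((-1/2/2)*(-4) - 2)**2 + 500*((-1/2/2)*(-4) - 2)*(-610))/(500 + ((-1/2/2)*(-4) - 2)) - 115 = (-618 - 610 - 309000*(((1/2)*(-1/2))*(-4) - 2) - 618*(((1/2)*(-1/2))*(-4) - 2)**2 - 610*(((1/2)*(-1/2))*(-4) - 2)**2 + 500*(((1/2)*(-1/2))*(-4) - 2)*(-610))/(500 + (((1/2)*(-1/2))*(-4) - 2)) - 115 = (-618 - 610 - 309000*(-1/4*(-4) - 2) - 618*(-1/4*(-4) - 2)**2 - 610*(-1/4*(-4) - 2)**2 + 500*(-1/4*(-4) - 2)*(-610))/(500 + (-1/4*(-4) - 2)) - 115 = (-618 - 610 - 309000*(1 - 2) - 618*(1 - 2)**2 - 610*(1 - 2)**2 + 500*(1 - 2)*(-610))/(500 + (1 - 2)) - 115 = (-618 - 610 - 309000*(-1) - 618*(-1)**2 - 610*(-1)**2 + 500*(-1)*(-610))/(500 - 1) - 115 = (-618 - 610 + 309000 - 618*1 - 610*1 + 305000)/499 - 115 = (-618 - 610 + 309000 - 618 - 610 + 305000)/499 - 115 = (1/499)*611544 - 115 = 611544/499 - 115 = 554159/499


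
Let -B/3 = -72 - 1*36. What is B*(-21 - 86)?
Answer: -34668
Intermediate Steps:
B = 324 (B = -3*(-72 - 1*36) = -3*(-72 - 36) = -3*(-108) = 324)
B*(-21 - 86) = 324*(-21 - 86) = 324*(-107) = -34668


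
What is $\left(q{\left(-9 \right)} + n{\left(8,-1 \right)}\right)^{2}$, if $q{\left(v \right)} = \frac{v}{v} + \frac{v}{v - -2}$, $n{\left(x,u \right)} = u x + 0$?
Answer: $\frac{1600}{49} \approx 32.653$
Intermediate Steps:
$n{\left(x,u \right)} = u x$
$q{\left(v \right)} = 1 + \frac{v}{2 + v}$ ($q{\left(v \right)} = 1 + \frac{v}{v + 2} = 1 + \frac{v}{2 + v}$)
$\left(q{\left(-9 \right)} + n{\left(8,-1 \right)}\right)^{2} = \left(\frac{2 \left(1 - 9\right)}{2 - 9} - 8\right)^{2} = \left(2 \frac{1}{-7} \left(-8\right) - 8\right)^{2} = \left(2 \left(- \frac{1}{7}\right) \left(-8\right) - 8\right)^{2} = \left(\frac{16}{7} - 8\right)^{2} = \left(- \frac{40}{7}\right)^{2} = \frac{1600}{49}$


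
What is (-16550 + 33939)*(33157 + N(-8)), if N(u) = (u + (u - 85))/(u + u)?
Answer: 9226829457/16 ≈ 5.7668e+8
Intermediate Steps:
N(u) = (-85 + 2*u)/(2*u) (N(u) = (u + (-85 + u))/((2*u)) = (-85 + 2*u)*(1/(2*u)) = (-85 + 2*u)/(2*u))
(-16550 + 33939)*(33157 + N(-8)) = (-16550 + 33939)*(33157 + (-85/2 - 8)/(-8)) = 17389*(33157 - ⅛*(-101/2)) = 17389*(33157 + 101/16) = 17389*(530613/16) = 9226829457/16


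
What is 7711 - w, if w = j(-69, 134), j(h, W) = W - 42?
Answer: 7619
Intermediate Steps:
j(h, W) = -42 + W
w = 92 (w = -42 + 134 = 92)
7711 - w = 7711 - 1*92 = 7711 - 92 = 7619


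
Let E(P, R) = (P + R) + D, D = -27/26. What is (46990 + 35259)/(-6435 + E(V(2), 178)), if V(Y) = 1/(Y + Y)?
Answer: -4276948/325405 ≈ -13.143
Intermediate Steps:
D = -27/26 (D = -27*1/26 = -27/26 ≈ -1.0385)
V(Y) = 1/(2*Y)
E(P, R) = -27/26 + P + R (E(P, R) = (P + R) - 27/26 = -27/26 + P + R)
(46990 + 35259)/(-6435 + E(V(2), 178)) = (46990 + 35259)/(-6435 + (-27/26 + (1/2)/2 + 178)) = 82249/(-6435 + (-27/26 + (1/2)*(1/2) + 178)) = 82249/(-6435 + (-27/26 + 1/4 + 178)) = 82249/(-6435 + 9215/52) = 82249/(-325405/52) = 82249*(-52/325405) = -4276948/325405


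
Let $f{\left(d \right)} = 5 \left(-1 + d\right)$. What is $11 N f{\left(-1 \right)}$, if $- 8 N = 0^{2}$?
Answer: $0$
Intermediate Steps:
$N = 0$ ($N = - \frac{0^{2}}{8} = \left(- \frac{1}{8}\right) 0 = 0$)
$f{\left(d \right)} = -5 + 5 d$
$11 N f{\left(-1 \right)} = 11 \cdot 0 \left(-5 + 5 \left(-1\right)\right) = 0 \left(-5 - 5\right) = 0 \left(-10\right) = 0$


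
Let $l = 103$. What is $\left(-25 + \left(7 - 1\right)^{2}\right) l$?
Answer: $1133$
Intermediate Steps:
$\left(-25 + \left(7 - 1\right)^{2}\right) l = \left(-25 + \left(7 - 1\right)^{2}\right) 103 = \left(-25 + 6^{2}\right) 103 = \left(-25 + 36\right) 103 = 11 \cdot 103 = 1133$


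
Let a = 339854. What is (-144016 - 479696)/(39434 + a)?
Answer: -77964/47411 ≈ -1.6444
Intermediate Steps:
(-144016 - 479696)/(39434 + a) = (-144016 - 479696)/(39434 + 339854) = -623712/379288 = -623712*1/379288 = -77964/47411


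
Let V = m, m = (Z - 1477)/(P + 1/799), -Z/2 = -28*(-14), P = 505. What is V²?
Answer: 3263583158521/162809022016 ≈ 20.045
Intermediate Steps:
Z = -784 (Z = -(-56)*(-14) = -2*392 = -784)
m = -1806539/403496 (m = (-784 - 1477)/(505 + 1/799) = -2261/(505 + 1/799) = -2261/403496/799 = -2261*799/403496 = -1806539/403496 ≈ -4.4772)
V = -1806539/403496 ≈ -4.4772
V² = (-1806539/403496)² = 3263583158521/162809022016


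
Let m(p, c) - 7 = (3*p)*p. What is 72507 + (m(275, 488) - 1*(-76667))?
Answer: 376056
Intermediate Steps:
m(p, c) = 7 + 3*p**2 (m(p, c) = 7 + (3*p)*p = 7 + 3*p**2)
72507 + (m(275, 488) - 1*(-76667)) = 72507 + ((7 + 3*275**2) - 1*(-76667)) = 72507 + ((7 + 3*75625) + 76667) = 72507 + ((7 + 226875) + 76667) = 72507 + (226882 + 76667) = 72507 + 303549 = 376056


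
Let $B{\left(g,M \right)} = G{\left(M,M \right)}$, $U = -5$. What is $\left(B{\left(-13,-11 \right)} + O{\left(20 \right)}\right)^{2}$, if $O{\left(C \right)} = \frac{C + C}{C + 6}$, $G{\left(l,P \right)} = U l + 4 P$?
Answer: $\frac{26569}{169} \approx 157.21$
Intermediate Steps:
$G{\left(l,P \right)} = - 5 l + 4 P$
$B{\left(g,M \right)} = - M$ ($B{\left(g,M \right)} = - 5 M + 4 M = - M$)
$O{\left(C \right)} = \frac{2 C}{6 + C}$
$\left(B{\left(-13,-11 \right)} + O{\left(20 \right)}\right)^{2} = \left(\left(-1\right) \left(-11\right) + 2 \cdot 20 \frac{1}{6 + 20}\right)^{2} = \left(11 + 2 \cdot 20 \cdot \frac{1}{26}\right)^{2} = \left(11 + \frac{20}{13}\right)^{2} = \left(\frac{163}{13}\right)^{2} = \frac{26569}{169}$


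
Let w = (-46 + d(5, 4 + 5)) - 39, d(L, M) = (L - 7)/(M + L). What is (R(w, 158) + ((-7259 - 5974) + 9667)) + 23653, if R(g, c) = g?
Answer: 140013/7 ≈ 20002.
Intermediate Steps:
d(L, M) = (-7 + L)/(L + M)
w = -596/7 (w = (-46 + (-7 + 5)/(5 + (4 + 5))) - 39 = (-46 - 2/(5 + 9)) - 39 = (-46 - 2/14) - 39 = (-46 + (1/14)*(-2)) - 39 = (-46 - ⅐) - 39 = -323/7 - 39 = -596/7 ≈ -85.143)
(R(w, 158) + ((-7259 - 5974) + 9667)) + 23653 = (-596/7 + ((-7259 - 5974) + 9667)) + 23653 = (-596/7 + (-13233 + 9667)) + 23653 = (-596/7 - 3566) + 23653 = -25558/7 + 23653 = 140013/7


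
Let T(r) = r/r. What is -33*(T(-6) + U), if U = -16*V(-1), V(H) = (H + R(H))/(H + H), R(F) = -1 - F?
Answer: 231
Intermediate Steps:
T(r) = 1
V(H) = -1/(2*H) (V(H) = (H + (-1 - H))/(H + H) = -1/(2*H))
U = -8 (U = -(-8)/(-1) = -(-8)*(-1) = -16*1/2 = -8)
-33*(T(-6) + U) = -33*(1 - 8) = -33*(-7) = 231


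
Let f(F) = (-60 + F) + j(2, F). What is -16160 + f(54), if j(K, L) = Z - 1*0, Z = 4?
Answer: -16162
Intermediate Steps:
j(K, L) = 4 (j(K, L) = 4 - 1*0 = 4 + 0 = 4)
f(F) = -56 + F (f(F) = (-60 + F) + 4 = -56 + F)
-16160 + f(54) = -16160 + (-56 + 54) = -16160 - 2 = -16162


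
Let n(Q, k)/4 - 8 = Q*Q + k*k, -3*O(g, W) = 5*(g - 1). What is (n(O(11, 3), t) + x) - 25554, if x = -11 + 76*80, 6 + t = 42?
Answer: -118421/9 ≈ -13158.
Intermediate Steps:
t = 36 (t = -6 + 42 = 36)
O(g, W) = 5/3 - 5*g/3 (O(g, W) = -5*(g - 1)/3 = -5*(-1 + g)/3 = -(-5 + 5*g)/3 = 5/3 - 5*g/3)
n(Q, k) = 32 + 4*Q**2 + 4*k**2 (n(Q, k) = 32 + 4*(Q*Q + k*k) = 32 + 4*(Q**2 + k**2) = 32 + (4*Q**2 + 4*k**2) = 32 + 4*Q**2 + 4*k**2)
x = 6069 (x = -11 + 6080 = 6069)
(n(O(11, 3), t) + x) - 25554 = ((32 + 4*(5/3 - 5/3*11)**2 + 4*36**2) + 6069) - 25554 = ((32 + 4*(5/3 - 55/3)**2 + 4*1296) + 6069) - 25554 = ((32 + 4*(-50/3)**2 + 5184) + 6069) - 25554 = ((32 + 4*(2500/9) + 5184) + 6069) - 25554 = ((32 + 10000/9 + 5184) + 6069) - 25554 = (56944/9 + 6069) - 25554 = 111565/9 - 25554 = -118421/9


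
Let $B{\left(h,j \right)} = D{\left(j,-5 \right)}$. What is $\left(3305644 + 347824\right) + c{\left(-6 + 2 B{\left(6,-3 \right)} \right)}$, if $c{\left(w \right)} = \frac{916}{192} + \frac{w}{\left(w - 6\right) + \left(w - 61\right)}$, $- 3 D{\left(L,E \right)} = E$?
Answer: $\frac{38054572765}{10416} \approx 3.6535 \cdot 10^{6}$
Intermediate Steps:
$D{\left(L,E \right)} = - \frac{E}{3}$
$B{\left(h,j \right)} = \frac{5}{3}$ ($B{\left(h,j \right)} = \left(- \frac{1}{3}\right) \left(-5\right) = \frac{5}{3}$)
$c{\left(w \right)} = \frac{229}{48} + \frac{w}{-67 + 2 w}$ ($c{\left(w \right)} = 916 \cdot \frac{1}{192} + \frac{w}{\left(-6 + w\right) + \left(w - 61\right)} = \frac{229}{48} + \frac{w}{\left(-6 + w\right) + \left(-61 + w\right)} = \frac{229}{48} + \frac{w}{-67 + 2 w}$)
$\left(3305644 + 347824\right) + c{\left(-6 + 2 B{\left(6,-3 \right)} \right)} = \left(3305644 + 347824\right) + \frac{-15343 + 506 \left(-6 + 2 \cdot \frac{5}{3}\right)}{48 \left(-67 + 2 \left(-6 + 2 \cdot \frac{5}{3}\right)\right)} = 3653468 + \frac{-15343 + 506 \left(-6 + \frac{10}{3}\right)}{48 \left(-67 + 2 \left(-6 + \frac{10}{3}\right)\right)} = 3653468 + \frac{-15343 + 506 \left(- \frac{8}{3}\right)}{48 \left(-67 + 2 \left(- \frac{8}{3}\right)\right)} = 3653468 + \frac{-15343 - \frac{4048}{3}}{48 \left(-67 - \frac{16}{3}\right)} = 3653468 + \frac{1}{48} \frac{1}{- \frac{217}{3}} \left(- \frac{50077}{3}\right) = 3653468 + \frac{1}{48} \left(- \frac{3}{217}\right) \left(- \frac{50077}{3}\right) = 3653468 + \frac{50077}{10416} = \frac{38054572765}{10416}$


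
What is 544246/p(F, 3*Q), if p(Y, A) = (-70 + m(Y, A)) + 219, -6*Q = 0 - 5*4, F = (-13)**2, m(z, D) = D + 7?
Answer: 272123/83 ≈ 3278.6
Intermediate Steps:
m(z, D) = 7 + D
F = 169
Q = 10/3 (Q = -(0 - 5*4)/6 = -(0 - 20)/6 = -1/6*(-20) = 10/3 ≈ 3.3333)
p(Y, A) = 156 + A (p(Y, A) = (-70 + (7 + A)) + 219 = (-63 + A) + 219 = 156 + A)
544246/p(F, 3*Q) = 544246/(156 + 3*(10/3)) = 544246/(156 + 10) = 544246/166 = 544246*(1/166) = 272123/83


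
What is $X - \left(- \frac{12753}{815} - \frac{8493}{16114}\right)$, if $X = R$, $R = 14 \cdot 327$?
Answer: $\frac{60334885617}{13132910} \approx 4594.2$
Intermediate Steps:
$R = 4578$
$X = 4578$
$X - \left(- \frac{12753}{815} - \frac{8493}{16114}\right) = 4578 - \left(- \frac{12753}{815} - \frac{8493}{16114}\right) = 4578 - - \frac{212423637}{13132910} = 4578 + \frac{212423637}{13132910} = \frac{60334885617}{13132910}$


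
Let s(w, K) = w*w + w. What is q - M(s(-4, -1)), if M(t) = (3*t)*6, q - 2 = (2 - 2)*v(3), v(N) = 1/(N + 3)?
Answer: -214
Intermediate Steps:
v(N) = 1/(3 + N)
s(w, K) = w + w² (s(w, K) = w² + w = w + w²)
q = 2 (q = 2 + (2 - 2)/(3 + 3) = 2 + 0/6 = 2 + 0*(⅙) = 2 + 0 = 2)
M(t) = 18*t
q - M(s(-4, -1)) = 2 - 18*(-4*(1 - 4)) = 2 - 18*(-4*(-3)) = 2 - 18*12 = 2 - 1*216 = 2 - 216 = -214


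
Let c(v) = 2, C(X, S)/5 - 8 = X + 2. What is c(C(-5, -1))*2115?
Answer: 4230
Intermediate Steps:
C(X, S) = 50 + 5*X (C(X, S) = 40 + 5*(X + 2) = 40 + 5*(2 + X) = 40 + (10 + 5*X) = 50 + 5*X)
c(C(-5, -1))*2115 = 2*2115 = 4230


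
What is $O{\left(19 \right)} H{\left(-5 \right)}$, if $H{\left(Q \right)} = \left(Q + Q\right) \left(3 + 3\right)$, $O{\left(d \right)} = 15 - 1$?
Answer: $-840$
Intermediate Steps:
$O{\left(d \right)} = 14$ ($O{\left(d \right)} = 15 - 1 = 14$)
$H{\left(Q \right)} = 12 Q$ ($H{\left(Q \right)} = 2 Q 6 = 12 Q$)
$O{\left(19 \right)} H{\left(-5 \right)} = 14 \cdot 12 \left(-5\right) = 14 \left(-60\right) = -840$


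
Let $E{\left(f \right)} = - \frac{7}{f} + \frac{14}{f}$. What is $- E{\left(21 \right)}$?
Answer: $- \frac{1}{3} \approx -0.33333$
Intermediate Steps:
$E{\left(f \right)} = \frac{7}{f}$
$- E{\left(21 \right)} = - \frac{7}{21} = \left(-1\right) \frac{1}{3} = - \frac{1}{3}$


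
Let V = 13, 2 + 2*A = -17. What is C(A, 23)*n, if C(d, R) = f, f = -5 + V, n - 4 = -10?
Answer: -48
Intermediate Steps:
A = -19/2 (A = -1 + (1/2)*(-17) = -1 - 17/2 = -19/2 ≈ -9.5000)
n = -6 (n = 4 - 10 = -6)
f = 8 (f = -5 + 13 = 8)
C(d, R) = 8
C(A, 23)*n = 8*(-6) = -48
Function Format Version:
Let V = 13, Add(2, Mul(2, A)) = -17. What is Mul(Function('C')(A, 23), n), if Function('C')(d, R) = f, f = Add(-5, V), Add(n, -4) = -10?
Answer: -48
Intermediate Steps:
A = Rational(-19, 2) (A = Add(-1, Mul(Rational(1, 2), -17)) = Add(-1, Rational(-17, 2)) = Rational(-19, 2) ≈ -9.5000)
n = -6 (n = Add(4, -10) = -6)
f = 8 (f = Add(-5, 13) = 8)
Function('C')(d, R) = 8
Mul(Function('C')(A, 23), n) = Mul(8, -6) = -48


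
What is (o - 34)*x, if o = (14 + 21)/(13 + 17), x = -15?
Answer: 985/2 ≈ 492.50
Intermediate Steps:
o = 7/6 (o = 35/30 = 35*(1/30) = 7/6 ≈ 1.1667)
(o - 34)*x = (7/6 - 34)*(-15) = -197/6*(-15) = 985/2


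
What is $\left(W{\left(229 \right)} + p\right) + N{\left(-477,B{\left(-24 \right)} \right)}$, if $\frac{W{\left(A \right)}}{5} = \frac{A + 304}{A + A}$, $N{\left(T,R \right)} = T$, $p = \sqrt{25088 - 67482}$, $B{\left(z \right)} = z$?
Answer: $- \frac{215801}{458} + i \sqrt{42394} \approx -471.18 + 205.9 i$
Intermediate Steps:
$p = i \sqrt{42394}$ ($p = \sqrt{-42394} = i \sqrt{42394} \approx 205.9 i$)
$W{\left(A \right)} = \frac{5 \left(304 + A\right)}{2 A}$ ($W{\left(A \right)} = 5 \frac{A + 304}{A + A} = 5 \frac{304 + A}{2 A} = \frac{5 \left(304 + A\right)}{2 A}$)
$\left(W{\left(229 \right)} + p\right) + N{\left(-477,B{\left(-24 \right)} \right)} = \left(\left(\frac{5}{2} + \frac{760}{229}\right) + i \sqrt{42394}\right) - 477 = \left(\frac{2665}{458} + i \sqrt{42394}\right) - 477 = - \frac{215801}{458} + i \sqrt{42394}$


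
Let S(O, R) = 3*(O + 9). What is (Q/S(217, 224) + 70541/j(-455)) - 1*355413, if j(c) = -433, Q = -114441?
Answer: -34812465271/97858 ≈ -3.5574e+5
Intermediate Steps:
S(O, R) = 27 + 3*O (S(O, R) = 3*(9 + O) = 27 + 3*O)
(Q/S(217, 224) + 70541/j(-455)) - 1*355413 = (-114441/(27 + 3*217) + 70541/(-433)) - 1*355413 = (-114441/(27 + 651) + 70541*(-1/433)) - 355413 = (-114441/678 - 70541/433) - 355413 = (-114441*1/678 - 70541/433) - 355413 = (-38147/226 - 70541/433) - 355413 = -32459917/97858 - 355413 = -34812465271/97858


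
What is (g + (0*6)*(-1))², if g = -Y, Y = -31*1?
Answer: 961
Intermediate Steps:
Y = -31
g = 31 (g = -1*(-31) = 31)
(g + (0*6)*(-1))² = (31 + (0*6)*(-1))² = (31 + 0*(-1))² = (31 + 0)² = 31² = 961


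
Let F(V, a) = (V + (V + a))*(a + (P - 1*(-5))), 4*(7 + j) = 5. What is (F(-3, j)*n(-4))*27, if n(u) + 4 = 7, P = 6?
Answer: -79947/16 ≈ -4996.7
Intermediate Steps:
j = -23/4 (j = -7 + (1/4)*5 = -7 + 5/4 = -23/4 ≈ -5.7500)
n(u) = 3 (n(u) = -4 + 7 = 3)
F(V, a) = (11 + a)*(a + 2*V) (F(V, a) = (V + (V + a))*(a + (6 - 1*(-5))) = (a + 2*V)*(a + (6 + 5)) = (a + 2*V)*(a + 11) = (a + 2*V)*(11 + a) = (11 + a)*(a + 2*V))
(F(-3, j)*n(-4))*27 = (((-23/4)**2 + 11*(-23/4) + 22*(-3) + 2*(-3)*(-23/4))*3)*27 = ((529/16 - 253/4 - 66 + 69/2)*3)*27 = -987/16*3*27 = -2961/16*27 = -79947/16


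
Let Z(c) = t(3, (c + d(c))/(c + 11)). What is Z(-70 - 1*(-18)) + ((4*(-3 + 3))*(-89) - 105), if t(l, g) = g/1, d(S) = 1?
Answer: -4254/41 ≈ -103.76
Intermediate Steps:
t(l, g) = g (t(l, g) = g*1 = g)
Z(c) = (1 + c)/(11 + c) (Z(c) = (c + 1)/(c + 11) = (1 + c)/(11 + c))
Z(-70 - 1*(-18)) + ((4*(-3 + 3))*(-89) - 105) = (1 + (-70 - 1*(-18)))/(11 + (-70 - 1*(-18))) + ((4*(-3 + 3))*(-89) - 105) = (1 + (-70 + 18))/(11 + (-70 + 18)) + ((4*0)*(-89) - 105) = (1 - 52)/(11 - 52) + (0*(-89) - 105) = -51/(-41) + (0 - 105) = -1/41*(-51) - 105 = 51/41 - 105 = -4254/41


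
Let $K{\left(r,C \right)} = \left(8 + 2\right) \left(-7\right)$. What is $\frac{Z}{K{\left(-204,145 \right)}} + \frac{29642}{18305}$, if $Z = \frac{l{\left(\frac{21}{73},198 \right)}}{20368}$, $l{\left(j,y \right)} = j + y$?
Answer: $\frac{88139674951}{54434091040} \approx 1.6192$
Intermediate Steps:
$K{\left(r,C \right)} = -70$ ($K{\left(r,C \right)} = 10 \left(-7\right) = -70$)
$Z = \frac{14475}{1486864}$ ($Z = \frac{\frac{21}{73} + 198}{20368} = \left(21 \cdot \frac{1}{73} + 198\right) \frac{1}{20368} = \left(\frac{21}{73} + 198\right) \frac{1}{20368} = \frac{14475}{73} \cdot \frac{1}{20368} = \frac{14475}{1486864} \approx 0.0097353$)
$\frac{Z}{K{\left(-204,145 \right)}} + \frac{29642}{18305} = \frac{14475}{1486864 \left(-70\right)} + \frac{29642}{18305} = \frac{14475}{1486864} \left(- \frac{1}{70}\right) + 29642 \cdot \frac{1}{18305} = - \frac{2895}{20816096} + \frac{29642}{18305} = \frac{88139674951}{54434091040}$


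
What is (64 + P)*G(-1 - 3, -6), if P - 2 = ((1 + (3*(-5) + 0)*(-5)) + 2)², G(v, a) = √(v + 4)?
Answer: 0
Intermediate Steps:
G(v, a) = √(4 + v)
P = 6086 (P = 2 + ((1 + (3*(-5) + 0)*(-5)) + 2)² = 2 + ((1 + (-15 + 0)*(-5)) + 2)² = 2 + ((1 - 15*(-5)) + 2)² = 2 + ((1 + 75) + 2)² = 2 + (76 + 2)² = 2 + 78² = 2 + 6084 = 6086)
(64 + P)*G(-1 - 3, -6) = (64 + 6086)*√(4 + (-1 - 3)) = 6150*√(4 - 4) = 6150*√0 = 6150*0 = 0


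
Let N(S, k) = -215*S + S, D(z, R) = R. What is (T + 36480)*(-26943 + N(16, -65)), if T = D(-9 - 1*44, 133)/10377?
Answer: -11495521775131/10377 ≈ -1.1078e+9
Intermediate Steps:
N(S, k) = -214*S
T = 133/10377 ≈ 0.012817
(T + 36480)*(-26943 + N(16, -65)) = (133/10377 + 36480)*(-26943 - 214*16) = 378553093*(-26943 - 3424)/10377 = (378553093/10377)*(-30367) = -11495521775131/10377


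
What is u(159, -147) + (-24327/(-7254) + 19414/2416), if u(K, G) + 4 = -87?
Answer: -38756451/486824 ≈ -79.611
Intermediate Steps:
u(K, G) = -91 (u(K, G) = -4 - 87 = -91)
u(159, -147) + (-24327/(-7254) + 19414/2416) = -91 + (-24327/(-7254) + 19414/2416) = -91 + (-24327*(-1/7254) + 19414*(1/2416)) = -91 + (2703/806 + 9707/1208) = -91 + 5544533/486824 = -38756451/486824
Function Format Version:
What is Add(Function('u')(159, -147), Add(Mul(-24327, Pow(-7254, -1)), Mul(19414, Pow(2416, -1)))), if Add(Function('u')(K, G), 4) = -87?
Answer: Rational(-38756451, 486824) ≈ -79.611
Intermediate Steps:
Function('u')(K, G) = -91 (Function('u')(K, G) = Add(-4, -87) = -91)
Add(Function('u')(159, -147), Add(Mul(-24327, Pow(-7254, -1)), Mul(19414, Pow(2416, -1)))) = Add(-91, Add(Mul(-24327, Pow(-7254, -1)), Mul(19414, Pow(2416, -1)))) = Add(-91, Add(Mul(-24327, Rational(-1, 7254)), Mul(19414, Rational(1, 2416)))) = Add(-91, Add(Rational(2703, 806), Rational(9707, 1208))) = Add(-91, Rational(5544533, 486824)) = Rational(-38756451, 486824)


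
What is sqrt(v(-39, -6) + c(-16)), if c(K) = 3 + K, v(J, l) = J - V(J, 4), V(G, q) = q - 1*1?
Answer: I*sqrt(55) ≈ 7.4162*I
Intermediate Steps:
V(G, q) = -1 + q (V(G, q) = q - 1 = -1 + q)
v(J, l) = -3 + J (v(J, l) = J - (-1 + 4) = J - 1*3 = J - 3 = -3 + J)
sqrt(v(-39, -6) + c(-16)) = sqrt((-3 - 39) + (3 - 16)) = sqrt(-42 - 13) = sqrt(-55) = I*sqrt(55)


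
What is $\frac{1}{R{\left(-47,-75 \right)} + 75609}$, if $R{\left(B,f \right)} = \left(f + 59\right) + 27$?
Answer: $\frac{1}{75620} \approx 1.3224 \cdot 10^{-5}$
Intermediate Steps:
$R{\left(B,f \right)} = 86 + f$ ($R{\left(B,f \right)} = \left(59 + f\right) + 27 = 86 + f$)
$\frac{1}{R{\left(-47,-75 \right)} + 75609} = \frac{1}{\left(86 - 75\right) + 75609} = \frac{1}{11 + 75609} = \frac{1}{75620}$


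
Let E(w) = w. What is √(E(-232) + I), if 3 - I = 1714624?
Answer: 7*I*√34997 ≈ 1309.5*I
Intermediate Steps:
I = -1714621 (I = 3 - 1*1714624 = 3 - 1714624 = -1714621)
√(E(-232) + I) = √(-232 - 1714621) = √(-1714853) = 7*I*√34997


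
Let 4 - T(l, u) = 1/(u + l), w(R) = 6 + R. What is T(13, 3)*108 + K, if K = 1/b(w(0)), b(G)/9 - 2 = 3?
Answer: 76549/180 ≈ 425.27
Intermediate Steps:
T(l, u) = 4 - 1/(l + u) (T(l, u) = 4 - 1/(u + l) = 4 - 1/(l + u))
b(G) = 45 (b(G) = 18 + 9*3 = 18 + 27 = 45)
K = 1/45 ≈ 0.022222
T(13, 3)*108 + K = ((-1 + 4*13 + 4*3)/(13 + 3))*108 + 1/45 = ((-1 + 52 + 12)/16)*108 + 1/45 = ((1/16)*63)*108 + 1/45 = (63/16)*108 + 1/45 = 1701/4 + 1/45 = 76549/180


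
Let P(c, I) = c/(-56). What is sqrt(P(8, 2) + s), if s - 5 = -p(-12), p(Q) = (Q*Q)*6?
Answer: I*sqrt(42098)/7 ≈ 29.311*I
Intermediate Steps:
p(Q) = 6*Q**2 (p(Q) = Q**2*6 = 6*Q**2)
s = -859 (s = 5 - 6*(-12)**2 = 5 - 6*144 = 5 - 1*864 = 5 - 864 = -859)
P(c, I) = -c/56 (P(c, I) = c*(-1/56) = -c/56)
sqrt(P(8, 2) + s) = sqrt(-1/56*8 - 859) = sqrt(-1/7 - 859) = sqrt(-6014/7) = I*sqrt(42098)/7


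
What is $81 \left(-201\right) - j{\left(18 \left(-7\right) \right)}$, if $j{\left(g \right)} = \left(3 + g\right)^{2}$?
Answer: $-31410$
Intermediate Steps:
$81 \left(-201\right) - j{\left(18 \left(-7\right) \right)} = 81 \left(-201\right) - \left(3 + 18 \left(-7\right)\right)^{2} = -16281 - \left(3 - 126\right)^{2} = -16281 - \left(-123\right)^{2} = -16281 - 15129 = -31410$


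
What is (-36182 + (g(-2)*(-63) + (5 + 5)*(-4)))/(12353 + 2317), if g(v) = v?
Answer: -6016/2445 ≈ -2.4605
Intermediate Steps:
(-36182 + (g(-2)*(-63) + (5 + 5)*(-4)))/(12353 + 2317) = (-36182 + (-2*(-63) + (5 + 5)*(-4)))/(12353 + 2317) = (-36182 + (126 + 10*(-4)))/14670 = (-36182 + (126 - 40))*(1/14670) = (-36182 + 86)*(1/14670) = -36096*1/14670 = -6016/2445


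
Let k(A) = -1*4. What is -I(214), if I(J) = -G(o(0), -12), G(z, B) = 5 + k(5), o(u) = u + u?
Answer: 1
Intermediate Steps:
o(u) = 2*u
k(A) = -4
G(z, B) = 1 (G(z, B) = 5 - 4 = 1)
I(J) = -1 (I(J) = -1*1 = -1)
-I(214) = -1*(-1) = 1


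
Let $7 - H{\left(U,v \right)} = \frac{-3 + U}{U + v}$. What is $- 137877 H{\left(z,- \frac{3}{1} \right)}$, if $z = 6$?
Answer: $-827262$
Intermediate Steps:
$H{\left(U,v \right)} = 7 - \frac{-3 + U}{U + v}$
$- 137877 H{\left(z,- \frac{3}{1} \right)} = - 137877 \frac{3 + 6 \cdot 6 + 7 \left(- \frac{3}{1}\right)}{6 - \frac{3}{1}} = - 137877 \frac{3 + 36 + 7 \left(\left(-3\right) 1\right)}{6 - 3} = - 137877 \frac{3 + 36 + 7 \left(-3\right)}{6 - 3} = - 137877 \frac{3 + 36 - 21}{3} = - 137877 \cdot \frac{1}{3} \cdot 18 = \left(-137877\right) 6 = -827262$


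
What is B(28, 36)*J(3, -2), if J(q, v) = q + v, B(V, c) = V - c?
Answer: -8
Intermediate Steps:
B(28, 36)*J(3, -2) = (28 - 1*36)*(3 - 2) = (28 - 36)*1 = -8*1 = -8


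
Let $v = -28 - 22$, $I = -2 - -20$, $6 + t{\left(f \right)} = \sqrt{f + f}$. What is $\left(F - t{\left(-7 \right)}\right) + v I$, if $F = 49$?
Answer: $-845 - i \sqrt{14} \approx -845.0 - 3.7417 i$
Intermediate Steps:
$t{\left(f \right)} = -6 + \sqrt{2} \sqrt{f}$ ($t{\left(f \right)} = -6 + \sqrt{f + f} = -6 + \sqrt{2 f} = -6 + \sqrt{2} \sqrt{f}$)
$I = 18$ ($I = -2 + 20 = 18$)
$v = -50$
$\left(F - t{\left(-7 \right)}\right) + v I = \left(49 - \left(-6 + \sqrt{2} \sqrt{-7}\right)\right) - 900 = \left(49 - \left(-6 + \sqrt{2} i \sqrt{7}\right)\right) - 900 = \left(49 - \left(-6 + i \sqrt{14}\right)\right) - 900 = \left(49 + \left(6 - i \sqrt{14}\right)\right) - 900 = \left(55 - i \sqrt{14}\right) - 900 = -845 - i \sqrt{14}$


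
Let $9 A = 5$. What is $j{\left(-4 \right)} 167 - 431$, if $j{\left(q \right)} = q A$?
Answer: $- \frac{7219}{9} \approx -802.11$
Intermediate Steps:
$A = \frac{5}{9}$ ($A = \frac{1}{9} \cdot 5 = \frac{5}{9} \approx 0.55556$)
$j{\left(q \right)} = \frac{5 q}{9}$ ($j{\left(q \right)} = q \frac{5}{9} = \frac{5 q}{9}$)
$j{\left(-4 \right)} 167 - 431 = \frac{5}{9} \left(-4\right) 167 - 431 = \left(- \frac{20}{9}\right) 167 - 431 = - \frac{3340}{9} - 431 = - \frac{7219}{9}$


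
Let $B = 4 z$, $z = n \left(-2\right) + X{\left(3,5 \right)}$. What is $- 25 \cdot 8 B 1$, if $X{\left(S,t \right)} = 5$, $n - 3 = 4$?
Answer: $7200$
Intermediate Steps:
$n = 7$ ($n = 3 + 4 = 7$)
$z = -9$ ($z = 7 \left(-2\right) + 5 = -14 + 5 = -9$)
$B = -36$ ($B = 4 \left(-9\right) = -36$)
$- 25 \cdot 8 B 1 = - 25 \cdot 8 \left(-36\right) 1 = - 25 \left(\left(-288\right) 1\right) = \left(-25\right) \left(-288\right) = 7200$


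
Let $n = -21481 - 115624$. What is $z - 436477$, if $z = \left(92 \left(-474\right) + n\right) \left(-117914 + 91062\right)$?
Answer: $4852068999$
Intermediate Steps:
$n = -137105$
$z = 4852505476$ ($z = \left(92 \left(-474\right) - 137105\right) \left(-117914 + 91062\right) = \left(-43608 - 137105\right) \left(-26852\right) = \left(-180713\right) \left(-26852\right) = 4852505476$)
$z - 436477 = 4852505476 - 436477 = 4852068999$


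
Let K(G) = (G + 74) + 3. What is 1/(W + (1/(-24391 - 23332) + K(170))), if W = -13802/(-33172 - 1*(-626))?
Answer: 776596379/192148625763 ≈ 0.0040416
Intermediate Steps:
K(G) = 77 + G (K(G) = (74 + G) + 3 = 77 + G)
W = 6901/16273 (W = -13802/(-33172 + 626) = -13802/(-32546) = -13802*(-1/32546) = 6901/16273 ≈ 0.42408)
1/(W + (1/(-24391 - 23332) + K(170))) = 1/(6901/16273 + (1/(-24391 - 23332) + (77 + 170))) = 1/(6901/16273 + (1/(-47723) + 247)) = 1/(6901/16273 + (-1/47723 + 247)) = 1/(6901/16273 + 11787580/47723) = 1/(192148625763/776596379) = 776596379/192148625763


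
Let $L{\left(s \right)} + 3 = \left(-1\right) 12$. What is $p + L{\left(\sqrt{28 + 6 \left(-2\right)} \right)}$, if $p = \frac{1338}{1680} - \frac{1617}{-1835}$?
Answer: $- \frac{1369007}{102760} \approx -13.322$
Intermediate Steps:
$L{\left(s \right)} = -15$ ($L{\left(s \right)} = -3 - 12 = -15$)
$p = \frac{172393}{102760}$ ($p = 1338 \cdot \frac{1}{1680} - - \frac{1617}{1835} = \frac{223}{280} + \frac{1617}{1835} = \frac{172393}{102760} \approx 1.6776$)
$p + L{\left(\sqrt{28 + 6 \left(-2\right)} \right)} = \frac{172393}{102760} - 15 = - \frac{1369007}{102760}$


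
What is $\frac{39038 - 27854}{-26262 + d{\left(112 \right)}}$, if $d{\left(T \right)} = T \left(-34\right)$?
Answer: $- \frac{5592}{15035} \approx -0.37193$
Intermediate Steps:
$d{\left(T \right)} = - 34 T$
$\frac{39038 - 27854}{-26262 + d{\left(112 \right)}} = \frac{39038 - 27854}{-26262 - 3808} = \frac{11184}{-26262 - 3808} = \frac{11184}{-30070} = 11184 \left(- \frac{1}{30070}\right) = - \frac{5592}{15035}$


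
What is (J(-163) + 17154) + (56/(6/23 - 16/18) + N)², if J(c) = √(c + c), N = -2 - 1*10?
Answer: 115719426/4225 + I*√326 ≈ 27389.0 + 18.055*I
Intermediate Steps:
N = -12 (N = -2 - 10 = -12)
J(c) = √2*√c (J(c) = √(2*c) = √2*√c)
(J(-163) + 17154) + (56/(6/23 - 16/18) + N)² = (√2*√(-163) + 17154) + (56/(6/23 - 16/18) - 12)² = (√2*(I*√163) + 17154) + (56/(6*(1/23) - 16*1/18) - 12)² = (I*√326 + 17154) + (56/(6/23 - 8/9) - 12)² = (17154 + I*√326) + (56/(-130/207) - 12)² = (17154 + I*√326) + (56*(-207/130) - 12)² = (17154 + I*√326) + (-5796/65 - 12)² = (17154 + I*√326) + (-6576/65)² = (17154 + I*√326) + 43243776/4225 = 115719426/4225 + I*√326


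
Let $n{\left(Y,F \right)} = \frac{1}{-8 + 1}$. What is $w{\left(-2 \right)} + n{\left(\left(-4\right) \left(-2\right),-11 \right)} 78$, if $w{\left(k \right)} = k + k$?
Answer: $- \frac{106}{7} \approx -15.143$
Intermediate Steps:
$w{\left(k \right)} = 2 k$
$n{\left(Y,F \right)} = - \frac{1}{7}$ ($n{\left(Y,F \right)} = \frac{1}{-7} = - \frac{1}{7}$)
$w{\left(-2 \right)} + n{\left(\left(-4\right) \left(-2\right),-11 \right)} 78 = 2 \left(-2\right) - \frac{78}{7} = -4 - \frac{78}{7} = - \frac{106}{7}$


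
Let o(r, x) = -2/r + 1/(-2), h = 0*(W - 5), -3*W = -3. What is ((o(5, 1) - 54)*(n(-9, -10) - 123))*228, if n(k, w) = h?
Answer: 7698078/5 ≈ 1.5396e+6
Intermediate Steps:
W = 1 (W = -⅓*(-3) = 1)
h = 0 (h = 0*(1 - 5) = 0*(-4) = 0)
n(k, w) = 0
o(r, x) = -½ - 2/r (o(r, x) = -2/r + 1*(-½) = -2/r - ½ = -½ - 2/r)
((o(5, 1) - 54)*(n(-9, -10) - 123))*228 = (((½)*(-4 - 1*5)/5 - 54)*(0 - 123))*228 = (((½)*(⅕)*(-4 - 5) - 54)*(-123))*228 = (((½)*(⅕)*(-9) - 54)*(-123))*228 = ((-9/10 - 54)*(-123))*228 = -549/10*(-123)*228 = (67527/10)*228 = 7698078/5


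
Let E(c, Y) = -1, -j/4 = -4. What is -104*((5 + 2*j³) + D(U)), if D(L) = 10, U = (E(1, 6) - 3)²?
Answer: -853528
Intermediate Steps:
j = 16 (j = -4*(-4) = 16)
U = 16 (U = (-1 - 3)² = (-4)² = 16)
-104*((5 + 2*j³) + D(U)) = -104*((5 + 2*16³) + 10) = -104*((5 + 2*4096) + 10) = -104*((5 + 8192) + 10) = -104*(8197 + 10) = -104*8207 = -853528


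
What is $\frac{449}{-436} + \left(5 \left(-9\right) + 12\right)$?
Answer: $- \frac{14837}{436} \approx -34.03$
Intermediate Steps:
$\frac{449}{-436} + \left(5 \left(-9\right) + 12\right) = 449 \left(- \frac{1}{436}\right) + \left(-45 + 12\right) = - \frac{449}{436} - 33 = - \frac{14837}{436}$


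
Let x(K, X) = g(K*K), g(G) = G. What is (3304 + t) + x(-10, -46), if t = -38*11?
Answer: 2986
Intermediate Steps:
x(K, X) = K² (x(K, X) = K*K = K²)
t = -418
(3304 + t) + x(-10, -46) = (3304 - 418) + (-10)² = 2886 + 100 = 2986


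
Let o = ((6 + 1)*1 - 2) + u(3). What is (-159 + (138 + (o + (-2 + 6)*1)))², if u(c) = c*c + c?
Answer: 0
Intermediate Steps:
u(c) = c + c² (u(c) = c² + c = c + c²)
o = 17 (o = ((6 + 1)*1 - 2) + 3*(1 + 3) = (7*1 - 2) + 3*4 = (7 - 2) + 12 = 5 + 12 = 17)
(-159 + (138 + (o + (-2 + 6)*1)))² = (-159 + (138 + (17 + (-2 + 6)*1)))² = (-159 + (138 + (17 + 4*1)))² = (-159 + (138 + (17 + 4)))² = (-159 + (138 + 21))² = (-159 + 159)² = 0² = 0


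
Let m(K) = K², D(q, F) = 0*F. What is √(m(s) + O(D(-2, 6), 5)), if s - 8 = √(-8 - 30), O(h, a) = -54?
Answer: 2*√(-7 + 4*I*√38) ≈ 6.1044 + 8.0786*I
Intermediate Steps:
D(q, F) = 0
s = 8 + I*√38 (s = 8 + √(-8 - 30) = 8 + √(-38) = 8 + I*√38 ≈ 8.0 + 6.1644*I)
√(m(s) + O(D(-2, 6), 5)) = √((8 + I*√38)² - 54) = √(-54 + (8 + I*√38)²)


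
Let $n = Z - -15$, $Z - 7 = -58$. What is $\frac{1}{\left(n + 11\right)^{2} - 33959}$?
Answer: $- \frac{1}{33334} \approx -2.9999 \cdot 10^{-5}$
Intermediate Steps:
$Z = -51$ ($Z = 7 - 58 = -51$)
$n = -36$ ($n = -51 - -15 = -51 + 15 = -36$)
$\frac{1}{\left(n + 11\right)^{2} - 33959} = \frac{1}{\left(-36 + 11\right)^{2} - 33959} = \frac{1}{\left(-25\right)^{2} - 33959} = \frac{1}{625 - 33959} = \frac{1}{-33334} = - \frac{1}{33334}$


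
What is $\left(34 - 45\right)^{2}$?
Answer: $121$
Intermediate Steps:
$\left(34 - 45\right)^{2} = \left(-11\right)^{2} = 121$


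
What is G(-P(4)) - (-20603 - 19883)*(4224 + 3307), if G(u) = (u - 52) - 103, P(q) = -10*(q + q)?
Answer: 304899991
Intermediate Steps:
P(q) = -20*q
G(u) = -155 + u (G(u) = (-52 + u) - 103 = -155 + u)
G(-P(4)) - (-20603 - 19883)*(4224 + 3307) = (-155 - (-20)*4) - (-20603 - 19883)*(4224 + 3307) = (-155 - 1*(-80)) - (-40486)*7531 = (-155 + 80) - 1*(-304900066) = -75 + 304900066 = 304899991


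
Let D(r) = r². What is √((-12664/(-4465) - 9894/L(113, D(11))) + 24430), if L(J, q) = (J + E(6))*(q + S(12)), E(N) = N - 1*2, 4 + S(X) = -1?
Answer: √2492235364616185890/10099830 ≈ 156.31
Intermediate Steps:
S(X) = -5 (S(X) = -4 - 1 = -5)
E(N) = -2 + N (E(N) = N - 2 = -2 + N)
L(J, q) = (-5 + q)*(4 + J) (L(J, q) = (J + (-2 + 6))*(q - 5) = (J + 4)*(-5 + q) = (4 + J)*(-5 + q) = (-5 + q)*(4 + J))
√((-12664/(-4465) - 9894/L(113, D(11))) + 24430) = √((-12664/(-4465) - 9894/(-20 - 5*113 + 4*11² + 113*11²)) + 24430) = √((-12664*(-1/4465) - 9894/(-20 - 565 + 4*121 + 113*121)) + 24430) = √((12664/4465 - 9894/(-20 - 565 + 484 + 13673)) + 24430) = √((12664/4465 - 9894/13572) + 24430) = √((12664/4465 - 9894*1/13572) + 24430) = √((12664/4465 - 1649/2262) + 24430) = √(21283183/10099830 + 24430) = √(246760130083/10099830) = √2492235364616185890/10099830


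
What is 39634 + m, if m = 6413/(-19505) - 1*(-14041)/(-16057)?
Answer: 12412666363444/313191785 ≈ 39633.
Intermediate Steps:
m = -376843246/313191785 (m = 6413*(-1/19505) + 14041*(-1/16057) = -6413/19505 - 14041/16057 = -376843246/313191785 ≈ -1.2032)
39634 + m = 39634 - 376843246/313191785 = 12412666363444/313191785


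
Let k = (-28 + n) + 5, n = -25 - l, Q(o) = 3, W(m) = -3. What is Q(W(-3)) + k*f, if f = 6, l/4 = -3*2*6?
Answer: 579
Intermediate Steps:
l = -144 (l = 4*(-3*2*6) = 4*(-6*6) = 4*(-36) = -144)
n = 119 (n = -25 - 1*(-144) = -25 + 144 = 119)
k = 96 (k = (-28 + 119) + 5 = 91 + 5 = 96)
Q(W(-3)) + k*f = 3 + 96*6 = 3 + 576 = 579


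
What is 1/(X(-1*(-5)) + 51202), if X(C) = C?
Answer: 1/51207 ≈ 1.9529e-5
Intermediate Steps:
1/(X(-1*(-5)) + 51202) = 1/(-1*(-5) + 51202) = 1/(5 + 51202) = 1/51207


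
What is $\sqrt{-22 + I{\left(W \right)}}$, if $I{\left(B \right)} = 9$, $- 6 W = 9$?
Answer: $i \sqrt{13} \approx 3.6056 i$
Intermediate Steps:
$W = - \frac{3}{2}$ ($W = \left(- \frac{1}{6}\right) 9 = - \frac{3}{2} \approx -1.5$)
$\sqrt{-22 + I{\left(W \right)}} = \sqrt{-22 + 9} = \sqrt{-13} = i \sqrt{13}$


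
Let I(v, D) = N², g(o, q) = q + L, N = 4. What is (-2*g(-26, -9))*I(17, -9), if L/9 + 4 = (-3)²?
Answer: -1152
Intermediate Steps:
L = 45 (L = -36 + 9*(-3)² = -36 + 9*9 = -36 + 81 = 45)
g(o, q) = 45 + q (g(o, q) = q + 45 = 45 + q)
I(v, D) = 16 (I(v, D) = 4² = 16)
(-2*g(-26, -9))*I(17, -9) = -2*(45 - 9)*16 = -2*36*16 = -72*16 = -1152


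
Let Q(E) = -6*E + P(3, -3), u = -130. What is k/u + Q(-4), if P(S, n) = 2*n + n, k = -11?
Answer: 1961/130 ≈ 15.085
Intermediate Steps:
P(S, n) = 3*n
Q(E) = -9 - 6*E (Q(E) = -6*E + 3*(-3) = -6*E - 9 = -9 - 6*E)
k/u + Q(-4) = -11/(-130) + (-9 - 6*(-4)) = -1/130*(-11) + (-9 + 24) = 11/130 + 15 = 1961/130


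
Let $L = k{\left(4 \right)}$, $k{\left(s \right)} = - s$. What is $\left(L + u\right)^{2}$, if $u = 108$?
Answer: $10816$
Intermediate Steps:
$L = -4$ ($L = \left(-1\right) 4 = -4$)
$\left(L + u\right)^{2} = \left(-4 + 108\right)^{2} = 104^{2} = 10816$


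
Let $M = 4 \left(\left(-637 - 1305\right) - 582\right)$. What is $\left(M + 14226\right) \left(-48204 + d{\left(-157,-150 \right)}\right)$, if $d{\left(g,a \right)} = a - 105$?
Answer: $-200135670$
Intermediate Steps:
$M = -10096$ ($M = 4 \left(-1942 - 582\right) = 4 \left(-2524\right) = -10096$)
$d{\left(g,a \right)} = -105 + a$
$\left(M + 14226\right) \left(-48204 + d{\left(-157,-150 \right)}\right) = \left(-10096 + 14226\right) \left(-48204 - 255\right) = 4130 \left(-48204 - 255\right) = 4130 \left(-48459\right) = -200135670$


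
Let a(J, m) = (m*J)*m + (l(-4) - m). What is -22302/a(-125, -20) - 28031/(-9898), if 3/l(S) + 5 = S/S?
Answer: 2162340799/659612618 ≈ 3.2782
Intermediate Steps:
l(S) = -3/4 (l(S) = 3/(-5 + S/S) = 3/(-5 + 1) = 3/(-4) = 3*(-1/4) = -3/4)
a(J, m) = -3/4 - m + J*m**2 (a(J, m) = (m*J)*m + (-3/4 - m) = (J*m)*m + (-3/4 - m) = J*m**2 + (-3/4 - m) = -3/4 - m + J*m**2)
-22302/a(-125, -20) - 28031/(-9898) = -22302/(-3/4 - 1*(-20) - 125*(-20)**2) - 28031/(-9898) = -22302/(-3/4 + 20 - 125*400) - 28031*(-1/9898) = -22302/(-3/4 + 20 - 50000) + 28031/9898 = -22302/(-199923/4) + 28031/9898 = -22302*(-4/199923) + 28031/9898 = 29736/66641 + 28031/9898 = 2162340799/659612618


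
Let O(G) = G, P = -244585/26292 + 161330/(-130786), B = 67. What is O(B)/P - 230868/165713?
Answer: -23271307569058656/3001889517668605 ≈ -7.7522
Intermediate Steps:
P = -18114991085/1719312756 (P = -244585*1/26292 + 161330*(-1/130786) = -244585/26292 - 80665/65393 = -18114991085/1719312756 ≈ -10.536)
O(B)/P - 230868/165713 = 67/(-18114991085/1719312756) - 230868/165713 = 67*(-1719312756/18114991085) - 230868*1/165713 = -115193954652/18114991085 - 230868/165713 = -23271307569058656/3001889517668605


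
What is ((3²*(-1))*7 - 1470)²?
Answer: 2350089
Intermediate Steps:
((3²*(-1))*7 - 1470)² = ((9*(-1))*7 - 1470)² = (-9*7 - 1470)² = (-63 - 1470)² = (-1533)² = 2350089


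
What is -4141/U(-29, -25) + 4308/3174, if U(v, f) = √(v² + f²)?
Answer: 718/529 - 4141*√1466/1466 ≈ -106.80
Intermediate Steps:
U(v, f) = √(f² + v²)
-4141/U(-29, -25) + 4308/3174 = -4141/√((-25)² + (-29)²) + 4308/3174 = -4141/√(625 + 841) + 4308*(1/3174) = -4141*√1466/1466 + 718/529 = 718/529 - 4141*√1466/1466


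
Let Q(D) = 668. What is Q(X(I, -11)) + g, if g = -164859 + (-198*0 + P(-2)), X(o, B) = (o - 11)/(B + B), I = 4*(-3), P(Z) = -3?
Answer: -164194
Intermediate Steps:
I = -12
X(o, B) = (-11 + o)/(2*B) (X(o, B) = (-11 + o)/((2*B)) = (-11 + o)*(1/(2*B)) = (-11 + o)/(2*B))
g = -164862 (g = -164859 + (-198*0 - 3) = -164859 + (0 - 3) = -164859 - 3 = -164862)
Q(X(I, -11)) + g = 668 - 164862 = -164194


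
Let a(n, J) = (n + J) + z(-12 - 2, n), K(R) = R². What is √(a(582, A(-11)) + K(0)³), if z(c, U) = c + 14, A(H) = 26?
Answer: 4*√38 ≈ 24.658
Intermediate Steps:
z(c, U) = 14 + c
a(n, J) = J + n (a(n, J) = (n + J) + (14 + (-12 - 2)) = (J + n) + (14 - 14) = (J + n) + 0 = J + n)
√(a(582, A(-11)) + K(0)³) = √((26 + 582) + (0²)³) = √(608 + 0³) = √(608 + 0) = √608 = 4*√38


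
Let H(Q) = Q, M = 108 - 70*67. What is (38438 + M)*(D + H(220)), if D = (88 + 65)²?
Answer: 799983424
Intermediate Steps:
M = -4582 (M = 108 - 4690 = -4582)
D = 23409 (D = 153² = 23409)
(38438 + M)*(D + H(220)) = (38438 - 4582)*(23409 + 220) = 33856*23629 = 799983424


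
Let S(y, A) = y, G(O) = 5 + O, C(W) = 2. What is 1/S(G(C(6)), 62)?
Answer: 1/7 ≈ 0.14286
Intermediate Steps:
1/S(G(C(6)), 62) = 1/(5 + 2) = 1/7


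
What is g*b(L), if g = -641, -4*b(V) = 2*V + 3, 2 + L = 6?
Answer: 7051/4 ≈ 1762.8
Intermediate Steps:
L = 4 (L = -2 + 6 = 4)
b(V) = -¾ - V/2 (b(V) = -(2*V + 3)/4 = -(3 + 2*V)/4 = -¾ - V/2)
g*b(L) = -641*(-¾ - ½*4) = -641*(-¾ - 2) = -641*(-11/4) = 7051/4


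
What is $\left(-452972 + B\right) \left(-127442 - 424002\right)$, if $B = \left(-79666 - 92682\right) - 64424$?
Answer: $380355190336$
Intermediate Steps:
$B = -236772$ ($B = -172348 - 64424 = -236772$)
$\left(-452972 + B\right) \left(-127442 - 424002\right) = \left(-452972 - 236772\right) \left(-127442 - 424002\right) = \left(-689744\right) \left(-551444\right) = 380355190336$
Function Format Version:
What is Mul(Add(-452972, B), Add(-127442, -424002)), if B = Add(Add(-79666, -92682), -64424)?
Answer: 380355190336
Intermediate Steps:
B = -236772 (B = Add(-172348, -64424) = -236772)
Mul(Add(-452972, B), Add(-127442, -424002)) = Mul(Add(-452972, -236772), Add(-127442, -424002)) = Mul(-689744, -551444) = 380355190336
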